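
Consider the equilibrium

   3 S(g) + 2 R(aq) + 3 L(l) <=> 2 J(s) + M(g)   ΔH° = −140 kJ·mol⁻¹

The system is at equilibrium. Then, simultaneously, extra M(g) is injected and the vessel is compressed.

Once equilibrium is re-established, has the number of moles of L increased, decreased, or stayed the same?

cannot be determined

Adding M (g), a product, drives the reaction to the left.
Gas moles: reactants 3, products 1 (Δn_gas = -2). Compression shifts the system toward the side with fewer moles of gas — to the right.
The two effects oppose each other, so the net shift — and hence the change in L — cannot be determined from the given information.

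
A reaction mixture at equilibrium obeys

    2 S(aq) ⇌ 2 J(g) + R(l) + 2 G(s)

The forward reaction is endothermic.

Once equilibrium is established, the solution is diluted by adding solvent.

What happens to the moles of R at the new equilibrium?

decreases

Dilution lowers every aqueous concentration by the same factor. Δn_aq = 0 − 2 = -2, so the system shifts toward the side with more dissolved moles — to the left.
The net shift is to the left. R is a product, so its amount decreases.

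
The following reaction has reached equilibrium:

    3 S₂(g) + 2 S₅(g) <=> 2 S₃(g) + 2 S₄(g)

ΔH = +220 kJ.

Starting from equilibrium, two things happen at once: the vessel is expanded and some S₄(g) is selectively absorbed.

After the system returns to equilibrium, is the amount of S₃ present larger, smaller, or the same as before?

Gas moles: reactants 5, products 4 (Δn_gas = -1). Expansion shifts the system toward the side with more moles of gas — to the left.
Removing S₄ (g), a product, drives the reaction to the right.
The two effects oppose each other, so the net shift — and hence the change in S₃ — cannot be determined from the given information.

cannot be determined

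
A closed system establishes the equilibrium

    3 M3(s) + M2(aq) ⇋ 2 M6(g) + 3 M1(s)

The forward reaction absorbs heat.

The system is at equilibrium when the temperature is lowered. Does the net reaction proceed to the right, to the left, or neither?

The forward reaction is endothermic. Lowering T favours the exothermic direction — shift to the left.

left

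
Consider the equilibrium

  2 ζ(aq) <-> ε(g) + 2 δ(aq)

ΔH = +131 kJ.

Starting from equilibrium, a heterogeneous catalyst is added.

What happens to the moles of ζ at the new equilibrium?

unchanged

A catalyst speeds both forward and reverse rates equally; it changes neither Q nor K — no shift from this change.
No net shift occurs, so the amount of ζ is unchanged.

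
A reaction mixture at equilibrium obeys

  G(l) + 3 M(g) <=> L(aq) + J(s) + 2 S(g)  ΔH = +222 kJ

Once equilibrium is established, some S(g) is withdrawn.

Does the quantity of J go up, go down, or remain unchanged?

Removing S (g), a product, drives the reaction to the right.
The net shift is to the right. J is a product, so its amount increases.

increases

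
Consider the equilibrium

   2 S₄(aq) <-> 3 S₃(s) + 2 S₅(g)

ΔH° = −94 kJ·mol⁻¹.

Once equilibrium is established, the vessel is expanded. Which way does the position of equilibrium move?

right

Gas moles: reactants 0, products 2 (Δn_gas = +2). Expansion shifts the system toward the side with more moles of gas — to the right.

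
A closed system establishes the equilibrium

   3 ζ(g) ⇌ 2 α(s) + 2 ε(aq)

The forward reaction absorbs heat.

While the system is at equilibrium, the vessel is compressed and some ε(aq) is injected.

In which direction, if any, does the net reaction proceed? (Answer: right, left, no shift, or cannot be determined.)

Gas moles: reactants 3, products 0 (Δn_gas = -3). Compression shifts the system toward the side with fewer moles of gas — to the right.
Adding ε (aq), a product, drives the reaction to the left.
The individual effects push in opposite directions; without quantitative information the net direction cannot be determined.

cannot be determined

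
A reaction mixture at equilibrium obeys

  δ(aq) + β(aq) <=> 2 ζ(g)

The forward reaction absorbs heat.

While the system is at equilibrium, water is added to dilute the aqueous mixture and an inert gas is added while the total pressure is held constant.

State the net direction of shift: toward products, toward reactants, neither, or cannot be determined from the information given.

cannot be determined

Dilution lowers every aqueous concentration by the same factor. Δn_aq = 0 − 2 = -2, so the system shifts toward the side with more dissolved moles — to the left.
Adding inert gas at constant total pressure expands the volume and lowers every reacting partial pressure. With Δn_gas = 2 − 0 = +2, Q moves away from K toward the side with fewer gas moles, so the system shifts toward the side with more gas moles — to the right.
The individual effects push in opposite directions; without quantitative information the net direction cannot be determined.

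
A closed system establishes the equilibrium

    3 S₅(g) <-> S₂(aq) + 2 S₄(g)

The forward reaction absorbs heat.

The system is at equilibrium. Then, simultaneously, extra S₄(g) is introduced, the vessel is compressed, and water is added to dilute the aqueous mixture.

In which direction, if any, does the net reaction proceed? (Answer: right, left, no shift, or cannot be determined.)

Adding S₄ (g), a product, drives the reaction to the left.
Gas moles: reactants 3, products 2 (Δn_gas = -1). Compression shifts the system toward the side with fewer moles of gas — to the right.
Dilution lowers every aqueous concentration by the same factor. Δn_aq = 1 − 0 = +1, so the system shifts toward the side with more dissolved moles — to the right.
The individual effects push in opposite directions; without quantitative information the net direction cannot be determined.

cannot be determined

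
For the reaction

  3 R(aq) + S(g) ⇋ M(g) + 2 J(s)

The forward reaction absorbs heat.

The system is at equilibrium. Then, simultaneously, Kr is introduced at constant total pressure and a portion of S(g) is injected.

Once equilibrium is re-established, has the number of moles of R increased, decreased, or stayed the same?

decreases

Adding inert gas at constant total pressure expands the volume, scaling every reacting partial pressure by the same factor. Δn_gas = 1 − 1 = 0, so Q is unchanged — no shift.
Adding S (g), a reactant, drives the reaction to the right.
The net shift is to the right. R is a reactant, so its amount decreases.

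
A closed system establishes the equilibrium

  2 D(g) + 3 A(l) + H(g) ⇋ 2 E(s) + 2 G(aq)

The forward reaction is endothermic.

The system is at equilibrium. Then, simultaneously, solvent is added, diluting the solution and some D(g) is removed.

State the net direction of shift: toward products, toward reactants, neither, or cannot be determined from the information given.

Dilution lowers every aqueous concentration by the same factor. Δn_aq = 2 − 0 = +2, so the system shifts toward the side with more dissolved moles — to the right.
Removing D (g), a reactant, drives the reaction to the left.
The individual effects push in opposite directions; without quantitative information the net direction cannot be determined.

cannot be determined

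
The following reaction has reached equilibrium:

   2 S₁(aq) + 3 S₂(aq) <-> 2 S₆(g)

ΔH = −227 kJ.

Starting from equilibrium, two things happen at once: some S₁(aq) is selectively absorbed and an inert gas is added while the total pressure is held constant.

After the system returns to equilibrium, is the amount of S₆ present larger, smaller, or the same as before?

Removing S₁ (aq), a reactant, drives the reaction to the left.
Adding inert gas at constant total pressure expands the volume and lowers every reacting partial pressure. With Δn_gas = 2 − 0 = +2, Q moves away from K toward the side with fewer gas moles, so the system shifts toward the side with more gas moles — to the right.
The two effects oppose each other, so the net shift — and hence the change in S₆ — cannot be determined from the given information.

cannot be determined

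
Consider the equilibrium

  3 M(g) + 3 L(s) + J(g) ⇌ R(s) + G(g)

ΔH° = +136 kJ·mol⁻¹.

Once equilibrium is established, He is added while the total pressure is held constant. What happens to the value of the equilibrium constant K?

The equilibrium constant depends only on temperature. This perturbation may move the position of equilibrium, but since T is unchanged, K itself is unchanged.

unchanged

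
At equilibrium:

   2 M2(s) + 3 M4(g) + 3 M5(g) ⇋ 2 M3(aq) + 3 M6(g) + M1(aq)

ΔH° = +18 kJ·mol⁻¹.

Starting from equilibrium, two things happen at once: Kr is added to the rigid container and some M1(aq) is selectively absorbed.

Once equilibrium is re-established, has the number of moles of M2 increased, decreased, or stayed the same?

At constant volume, adding an inert gas leaves every reacting species' partial pressure unchanged, so Q is unchanged — no shift from this change.
Removing M1 (aq), a product, drives the reaction to the right.
The net shift is to the right. M2 is a reactant, so its amount decreases.

decreases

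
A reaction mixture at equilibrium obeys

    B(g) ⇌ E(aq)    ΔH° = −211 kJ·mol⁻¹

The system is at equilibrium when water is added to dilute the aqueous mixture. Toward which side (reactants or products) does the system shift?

Dilution lowers every aqueous concentration by the same factor. Δn_aq = 1 − 0 = +1, so the system shifts toward the side with more dissolved moles — to the right.

right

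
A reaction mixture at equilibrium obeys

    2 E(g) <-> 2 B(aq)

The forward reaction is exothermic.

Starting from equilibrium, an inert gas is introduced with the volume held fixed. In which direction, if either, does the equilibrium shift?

no shift

At constant volume, adding an inert gas leaves every reacting species' partial pressure unchanged, so Q is unchanged — no shift from this change.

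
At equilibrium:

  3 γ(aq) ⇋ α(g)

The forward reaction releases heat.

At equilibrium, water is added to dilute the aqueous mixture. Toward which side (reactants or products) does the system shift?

Dilution lowers every aqueous concentration by the same factor. Δn_aq = 0 − 3 = -3, so the system shifts toward the side with more dissolved moles — to the left.

left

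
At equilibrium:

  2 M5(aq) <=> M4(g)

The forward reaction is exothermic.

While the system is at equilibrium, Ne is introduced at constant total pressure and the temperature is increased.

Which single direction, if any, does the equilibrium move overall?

Adding inert gas at constant total pressure expands the volume and lowers every reacting partial pressure. With Δn_gas = 1 − 0 = +1, Q moves away from K toward the side with fewer gas moles, so the system shifts toward the side with more gas moles — to the right.
The forward reaction is exothermic. Raising T favours the endothermic direction — shift to the left.
The individual effects push in opposite directions; without quantitative information the net direction cannot be determined.

cannot be determined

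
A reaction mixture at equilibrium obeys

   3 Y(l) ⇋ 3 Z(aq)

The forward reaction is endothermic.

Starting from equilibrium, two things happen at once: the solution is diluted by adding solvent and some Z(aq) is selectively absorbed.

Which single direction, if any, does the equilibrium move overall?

Dilution lowers every aqueous concentration by the same factor. Δn_aq = 3 − 0 = +3, so the system shifts toward the side with more dissolved moles — to the right.
Removing Z (aq), a product, drives the reaction to the right.
All effects act in the same direction — net shift to the right.

right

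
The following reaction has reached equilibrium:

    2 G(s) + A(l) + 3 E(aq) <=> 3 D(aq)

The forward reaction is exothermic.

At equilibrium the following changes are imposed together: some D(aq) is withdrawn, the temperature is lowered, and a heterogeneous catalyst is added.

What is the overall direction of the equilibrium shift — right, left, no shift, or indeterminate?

Removing D (aq), a product, drives the reaction to the right.
The forward reaction is exothermic. Lowering T favours the exothermic direction — shift to the right.
A catalyst speeds both forward and reverse rates equally; it changes neither Q nor K — no shift from this change.
Only the nonzero effect(s) matter; the net shift is to the right.

right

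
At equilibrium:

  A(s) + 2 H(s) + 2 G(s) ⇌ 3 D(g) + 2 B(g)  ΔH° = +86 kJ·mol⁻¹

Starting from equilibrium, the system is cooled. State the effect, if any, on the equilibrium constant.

K depends on temperature via the van 't Hoff relation. The forward reaction is endothermic, so lowering T decreases K.

decreases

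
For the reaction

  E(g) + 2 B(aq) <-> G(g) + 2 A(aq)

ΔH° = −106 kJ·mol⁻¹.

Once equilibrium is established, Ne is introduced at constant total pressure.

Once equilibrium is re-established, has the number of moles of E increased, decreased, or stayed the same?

Adding inert gas at constant total pressure expands the volume, scaling every reacting partial pressure by the same factor. Δn_gas = 1 − 1 = 0, so Q is unchanged — no shift.
No net shift occurs, so the amount of E is unchanged.

unchanged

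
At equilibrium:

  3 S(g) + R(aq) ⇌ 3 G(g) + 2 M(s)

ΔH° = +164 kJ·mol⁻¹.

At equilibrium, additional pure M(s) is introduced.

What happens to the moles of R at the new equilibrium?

M is a pure solid; its activity is 1 regardless of amount, so Q is unaffected — no shift from this change.
No net shift occurs, so the amount of R is unchanged.

unchanged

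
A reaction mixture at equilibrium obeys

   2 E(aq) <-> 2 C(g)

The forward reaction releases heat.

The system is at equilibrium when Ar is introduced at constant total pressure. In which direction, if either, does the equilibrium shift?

Adding inert gas at constant total pressure expands the volume and lowers every reacting partial pressure. With Δn_gas = 2 − 0 = +2, Q moves away from K toward the side with fewer gas moles, so the system shifts toward the side with more gas moles — to the right.

right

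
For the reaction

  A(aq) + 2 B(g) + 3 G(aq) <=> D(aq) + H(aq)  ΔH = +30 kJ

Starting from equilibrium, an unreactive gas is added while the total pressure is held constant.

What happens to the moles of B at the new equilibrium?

increases

Adding inert gas at constant total pressure expands the volume and lowers every reacting partial pressure. With Δn_gas = 0 − 2 = -2, Q moves away from K toward the side with fewer gas moles, so the system shifts toward the side with more gas moles — to the left.
The net shift is to the left. B is a reactant, so its amount increases.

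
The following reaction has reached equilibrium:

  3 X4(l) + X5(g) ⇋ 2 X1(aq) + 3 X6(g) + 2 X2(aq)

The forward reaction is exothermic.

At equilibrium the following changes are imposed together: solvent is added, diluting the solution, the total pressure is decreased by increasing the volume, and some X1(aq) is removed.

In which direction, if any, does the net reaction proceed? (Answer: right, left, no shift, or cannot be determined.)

right

Dilution lowers every aqueous concentration by the same factor. Δn_aq = 4 − 0 = +4, so the system shifts toward the side with more dissolved moles — to the right.
Gas moles: reactants 1, products 3 (Δn_gas = +2). Expansion shifts the system toward the side with more moles of gas — to the right.
Removing X1 (aq), a product, drives the reaction to the right.
All effects act in the same direction — net shift to the right.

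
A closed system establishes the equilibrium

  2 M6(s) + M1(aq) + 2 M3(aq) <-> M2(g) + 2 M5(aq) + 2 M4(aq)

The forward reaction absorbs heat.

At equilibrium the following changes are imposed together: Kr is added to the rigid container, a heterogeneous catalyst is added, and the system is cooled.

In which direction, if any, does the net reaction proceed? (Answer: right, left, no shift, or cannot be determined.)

At constant volume, adding an inert gas leaves every reacting species' partial pressure unchanged, so Q is unchanged — no shift from this change.
A catalyst speeds both forward and reverse rates equally; it changes neither Q nor K — no shift from this change.
The forward reaction is endothermic. Lowering T favours the exothermic direction — shift to the left.
Only the nonzero effect(s) matter; the net shift is to the left.

left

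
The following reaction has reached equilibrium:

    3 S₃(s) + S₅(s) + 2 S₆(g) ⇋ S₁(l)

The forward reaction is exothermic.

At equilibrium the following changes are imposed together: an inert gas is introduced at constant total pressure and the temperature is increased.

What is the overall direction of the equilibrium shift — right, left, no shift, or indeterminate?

left

Adding inert gas at constant total pressure expands the volume and lowers every reacting partial pressure. With Δn_gas = 0 − 2 = -2, Q moves away from K toward the side with fewer gas moles, so the system shifts toward the side with more gas moles — to the left.
The forward reaction is exothermic. Raising T favours the endothermic direction — shift to the left.
All effects act in the same direction — net shift to the left.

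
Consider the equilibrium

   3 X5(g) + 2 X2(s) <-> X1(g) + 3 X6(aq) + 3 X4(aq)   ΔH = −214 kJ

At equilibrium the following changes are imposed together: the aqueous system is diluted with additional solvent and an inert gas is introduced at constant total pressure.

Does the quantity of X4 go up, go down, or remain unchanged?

cannot be determined

Dilution lowers every aqueous concentration by the same factor. Δn_aq = 6 − 0 = +6, so the system shifts toward the side with more dissolved moles — to the right.
Adding inert gas at constant total pressure expands the volume and lowers every reacting partial pressure. With Δn_gas = 1 − 3 = -2, Q moves away from K toward the side with fewer gas moles, so the system shifts toward the side with more gas moles — to the left.
The two effects oppose each other, so the net shift — and hence the change in X4 — cannot be determined from the given information.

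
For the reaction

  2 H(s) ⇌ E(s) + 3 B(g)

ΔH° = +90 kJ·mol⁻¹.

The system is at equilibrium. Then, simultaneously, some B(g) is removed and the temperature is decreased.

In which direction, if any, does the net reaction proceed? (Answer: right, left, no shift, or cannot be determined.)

cannot be determined

Removing B (g), a product, drives the reaction to the right.
The forward reaction is endothermic. Lowering T favours the exothermic direction — shift to the left.
The individual effects push in opposite directions; without quantitative information the net direction cannot be determined.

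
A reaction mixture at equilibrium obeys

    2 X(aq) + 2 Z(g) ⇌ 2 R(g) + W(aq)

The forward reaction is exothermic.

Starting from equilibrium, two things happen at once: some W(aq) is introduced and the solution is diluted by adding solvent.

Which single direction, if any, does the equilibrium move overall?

Adding W (aq), a product, drives the reaction to the left.
Dilution lowers every aqueous concentration by the same factor. Δn_aq = 1 − 2 = -1, so the system shifts toward the side with more dissolved moles — to the left.
All effects act in the same direction — net shift to the left.

left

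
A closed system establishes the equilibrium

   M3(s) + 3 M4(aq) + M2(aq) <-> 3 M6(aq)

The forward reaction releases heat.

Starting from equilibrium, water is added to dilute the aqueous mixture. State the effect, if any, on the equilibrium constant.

unchanged

The equilibrium constant depends only on temperature. This perturbation may move the position of equilibrium, but since T is unchanged, K itself is unchanged.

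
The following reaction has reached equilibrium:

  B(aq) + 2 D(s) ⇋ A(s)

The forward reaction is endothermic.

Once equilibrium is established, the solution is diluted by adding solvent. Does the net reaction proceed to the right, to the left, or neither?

Dilution lowers every aqueous concentration by the same factor. Δn_aq = 0 − 1 = -1, so the system shifts toward the side with more dissolved moles — to the left.

left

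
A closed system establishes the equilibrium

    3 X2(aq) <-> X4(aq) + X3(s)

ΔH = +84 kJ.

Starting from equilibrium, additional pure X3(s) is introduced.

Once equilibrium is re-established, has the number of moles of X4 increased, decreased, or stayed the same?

X3 is a pure solid; its activity is 1 regardless of amount, so Q is unaffected — no shift from this change.
No net shift occurs, so the amount of X4 is unchanged.

unchanged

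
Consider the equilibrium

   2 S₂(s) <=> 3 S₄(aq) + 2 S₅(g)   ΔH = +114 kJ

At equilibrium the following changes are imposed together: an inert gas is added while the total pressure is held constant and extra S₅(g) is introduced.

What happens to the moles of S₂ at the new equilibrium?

Adding inert gas at constant total pressure expands the volume and lowers every reacting partial pressure. With Δn_gas = 2 − 0 = +2, Q moves away from K toward the side with fewer gas moles, so the system shifts toward the side with more gas moles — to the right.
Adding S₅ (g), a product, drives the reaction to the left.
The two effects oppose each other, so the net shift — and hence the change in S₂ — cannot be determined from the given information.

cannot be determined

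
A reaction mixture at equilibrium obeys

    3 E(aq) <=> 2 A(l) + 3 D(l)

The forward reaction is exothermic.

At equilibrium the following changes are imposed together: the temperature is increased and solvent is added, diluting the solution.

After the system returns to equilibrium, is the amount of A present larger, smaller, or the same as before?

decreases

The forward reaction is exothermic. Raising T favours the endothermic direction — shift to the left.
Dilution lowers every aqueous concentration by the same factor. Δn_aq = 0 − 3 = -3, so the system shifts toward the side with more dissolved moles — to the left.
The net shift is to the left. A is a product, so its amount decreases.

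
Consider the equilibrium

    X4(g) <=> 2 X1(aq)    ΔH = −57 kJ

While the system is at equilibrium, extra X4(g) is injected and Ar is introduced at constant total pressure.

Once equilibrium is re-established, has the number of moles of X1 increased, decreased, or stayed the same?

Adding X4 (g), a reactant, drives the reaction to the right.
Adding inert gas at constant total pressure expands the volume and lowers every reacting partial pressure. With Δn_gas = 0 − 1 = -1, Q moves away from K toward the side with fewer gas moles, so the system shifts toward the side with more gas moles — to the left.
The two effects oppose each other, so the net shift — and hence the change in X1 — cannot be determined from the given information.

cannot be determined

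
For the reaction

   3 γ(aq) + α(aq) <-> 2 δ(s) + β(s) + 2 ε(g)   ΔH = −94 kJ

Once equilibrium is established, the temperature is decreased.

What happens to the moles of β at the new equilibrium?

increases

The forward reaction is exothermic. Lowering T favours the exothermic direction — shift to the right.
The net shift is to the right. β is a product, so its amount increases.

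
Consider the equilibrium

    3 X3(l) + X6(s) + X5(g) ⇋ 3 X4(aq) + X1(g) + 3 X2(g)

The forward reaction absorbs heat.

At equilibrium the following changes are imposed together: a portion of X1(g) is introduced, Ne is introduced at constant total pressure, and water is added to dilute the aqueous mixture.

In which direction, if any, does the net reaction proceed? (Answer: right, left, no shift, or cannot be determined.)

cannot be determined

Adding X1 (g), a product, drives the reaction to the left.
Adding inert gas at constant total pressure expands the volume and lowers every reacting partial pressure. With Δn_gas = 4 − 1 = +3, Q moves away from K toward the side with fewer gas moles, so the system shifts toward the side with more gas moles — to the right.
Dilution lowers every aqueous concentration by the same factor. Δn_aq = 3 − 0 = +3, so the system shifts toward the side with more dissolved moles — to the right.
The individual effects push in opposite directions; without quantitative information the net direction cannot be determined.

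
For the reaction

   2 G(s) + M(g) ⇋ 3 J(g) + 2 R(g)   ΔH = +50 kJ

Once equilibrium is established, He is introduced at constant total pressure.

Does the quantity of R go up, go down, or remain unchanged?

increases

Adding inert gas at constant total pressure expands the volume and lowers every reacting partial pressure. With Δn_gas = 5 − 1 = +4, Q moves away from K toward the side with fewer gas moles, so the system shifts toward the side with more gas moles — to the right.
The net shift is to the right. R is a product, so its amount increases.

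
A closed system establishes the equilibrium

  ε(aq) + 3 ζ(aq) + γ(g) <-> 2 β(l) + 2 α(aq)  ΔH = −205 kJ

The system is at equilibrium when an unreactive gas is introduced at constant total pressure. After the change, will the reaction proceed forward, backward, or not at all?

Adding inert gas at constant total pressure expands the volume and lowers every reacting partial pressure. With Δn_gas = 0 − 1 = -1, Q moves away from K toward the side with fewer gas moles, so the system shifts toward the side with more gas moles — to the left.

left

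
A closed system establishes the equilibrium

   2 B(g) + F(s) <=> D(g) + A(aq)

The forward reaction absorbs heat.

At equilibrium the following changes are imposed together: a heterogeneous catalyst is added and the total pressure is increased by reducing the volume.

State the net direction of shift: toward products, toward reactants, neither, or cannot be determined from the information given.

right

A catalyst speeds both forward and reverse rates equally; it changes neither Q nor K — no shift from this change.
Gas moles: reactants 2, products 1 (Δn_gas = -1). Compression shifts the system toward the side with fewer moles of gas — to the right.
Only the nonzero effect(s) matter; the net shift is to the right.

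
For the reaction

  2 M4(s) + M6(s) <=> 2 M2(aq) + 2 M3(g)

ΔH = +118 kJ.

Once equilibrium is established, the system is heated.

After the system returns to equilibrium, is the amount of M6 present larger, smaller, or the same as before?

decreases

The forward reaction is endothermic. Raising T favours the endothermic direction — shift to the right.
The net shift is to the right. M6 is a reactant, so its amount decreases.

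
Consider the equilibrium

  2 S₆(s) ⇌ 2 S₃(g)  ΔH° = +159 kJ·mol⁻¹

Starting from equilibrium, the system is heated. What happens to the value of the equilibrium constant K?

K depends on temperature via the van 't Hoff relation. The forward reaction is endothermic, so raising T increases K.

increases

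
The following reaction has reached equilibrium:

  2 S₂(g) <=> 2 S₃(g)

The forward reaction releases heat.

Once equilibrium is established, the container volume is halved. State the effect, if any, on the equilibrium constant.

The equilibrium constant depends only on temperature. This perturbation changes neither the position of equilibrium nor K.

unchanged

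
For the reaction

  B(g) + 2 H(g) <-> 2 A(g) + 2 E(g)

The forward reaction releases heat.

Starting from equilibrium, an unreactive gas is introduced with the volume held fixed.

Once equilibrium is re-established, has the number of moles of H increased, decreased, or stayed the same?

At constant volume, adding an inert gas leaves every reacting species' partial pressure unchanged, so Q is unchanged — no shift from this change.
No net shift occurs, so the amount of H is unchanged.

unchanged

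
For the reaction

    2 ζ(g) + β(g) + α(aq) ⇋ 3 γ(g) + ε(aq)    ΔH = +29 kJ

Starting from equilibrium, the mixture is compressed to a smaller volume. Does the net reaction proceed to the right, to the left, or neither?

Gas moles: reactants 3, products 3. Δn_gas = 0, so a volume change leaves Q equal to K — no shift from this change.

no shift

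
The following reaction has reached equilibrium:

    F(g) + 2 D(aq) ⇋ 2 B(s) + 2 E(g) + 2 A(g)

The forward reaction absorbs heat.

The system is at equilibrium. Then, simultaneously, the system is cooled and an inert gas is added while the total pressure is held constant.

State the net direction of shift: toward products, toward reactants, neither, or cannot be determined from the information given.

The forward reaction is endothermic. Lowering T favours the exothermic direction — shift to the left.
Adding inert gas at constant total pressure expands the volume and lowers every reacting partial pressure. With Δn_gas = 4 − 1 = +3, Q moves away from K toward the side with fewer gas moles, so the system shifts toward the side with more gas moles — to the right.
The individual effects push in opposite directions; without quantitative information the net direction cannot be determined.

cannot be determined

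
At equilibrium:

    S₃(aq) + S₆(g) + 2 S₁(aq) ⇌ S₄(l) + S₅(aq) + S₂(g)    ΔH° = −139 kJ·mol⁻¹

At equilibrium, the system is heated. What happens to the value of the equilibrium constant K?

K depends on temperature via the van 't Hoff relation. The forward reaction is exothermic, so raising T decreases K.

decreases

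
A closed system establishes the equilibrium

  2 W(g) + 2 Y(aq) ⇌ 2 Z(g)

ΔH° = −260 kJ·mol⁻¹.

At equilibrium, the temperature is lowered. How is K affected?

increases

K depends on temperature via the van 't Hoff relation. The forward reaction is exothermic, so lowering T increases K.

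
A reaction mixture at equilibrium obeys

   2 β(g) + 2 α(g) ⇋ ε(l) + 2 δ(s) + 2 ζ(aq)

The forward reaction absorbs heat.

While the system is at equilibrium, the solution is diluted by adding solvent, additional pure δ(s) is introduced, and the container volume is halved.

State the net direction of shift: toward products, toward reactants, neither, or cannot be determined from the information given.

right

Dilution lowers every aqueous concentration by the same factor. Δn_aq = 2 − 0 = +2, so the system shifts toward the side with more dissolved moles — to the right.
δ is a pure solid; its activity is 1 regardless of amount, so Q is unaffected — no shift from this change.
Gas moles: reactants 4, products 0 (Δn_gas = -4). Compression shifts the system toward the side with fewer moles of gas — to the right.
Only the nonzero effect(s) matter; the net shift is to the right.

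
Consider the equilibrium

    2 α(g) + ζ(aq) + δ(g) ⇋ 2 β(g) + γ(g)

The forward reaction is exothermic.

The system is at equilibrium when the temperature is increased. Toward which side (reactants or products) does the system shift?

left

The forward reaction is exothermic. Raising T favours the endothermic direction — shift to the left.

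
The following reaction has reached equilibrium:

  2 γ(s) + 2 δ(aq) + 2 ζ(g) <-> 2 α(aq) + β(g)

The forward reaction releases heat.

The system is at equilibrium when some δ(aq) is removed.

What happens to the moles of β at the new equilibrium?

Removing δ (aq), a reactant, drives the reaction to the left.
The net shift is to the left. β is a product, so its amount decreases.

decreases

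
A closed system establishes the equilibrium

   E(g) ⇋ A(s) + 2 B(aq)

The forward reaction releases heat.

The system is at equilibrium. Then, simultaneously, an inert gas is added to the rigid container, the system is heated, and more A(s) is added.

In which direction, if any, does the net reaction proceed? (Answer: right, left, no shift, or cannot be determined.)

At constant volume, adding an inert gas leaves every reacting species' partial pressure unchanged, so Q is unchanged — no shift from this change.
The forward reaction is exothermic. Raising T favours the endothermic direction — shift to the left.
A is a pure solid; its activity is 1 regardless of amount, so Q is unaffected — no shift from this change.
Only the nonzero effect(s) matter; the net shift is to the left.

left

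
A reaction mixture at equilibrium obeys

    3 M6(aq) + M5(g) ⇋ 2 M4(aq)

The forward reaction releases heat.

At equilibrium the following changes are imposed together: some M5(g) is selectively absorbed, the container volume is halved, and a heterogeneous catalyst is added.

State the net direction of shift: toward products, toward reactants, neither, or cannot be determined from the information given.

Removing M5 (g), a reactant, drives the reaction to the left.
Gas moles: reactants 1, products 0 (Δn_gas = -1). Compression shifts the system toward the side with fewer moles of gas — to the right.
A catalyst speeds both forward and reverse rates equally; it changes neither Q nor K — no shift from this change.
The individual effects push in opposite directions; without quantitative information the net direction cannot be determined.

cannot be determined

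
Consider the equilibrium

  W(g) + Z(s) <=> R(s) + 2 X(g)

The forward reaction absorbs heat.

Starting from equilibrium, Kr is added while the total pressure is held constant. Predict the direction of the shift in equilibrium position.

right

Adding inert gas at constant total pressure expands the volume and lowers every reacting partial pressure. With Δn_gas = 2 − 1 = +1, Q moves away from K toward the side with fewer gas moles, so the system shifts toward the side with more gas moles — to the right.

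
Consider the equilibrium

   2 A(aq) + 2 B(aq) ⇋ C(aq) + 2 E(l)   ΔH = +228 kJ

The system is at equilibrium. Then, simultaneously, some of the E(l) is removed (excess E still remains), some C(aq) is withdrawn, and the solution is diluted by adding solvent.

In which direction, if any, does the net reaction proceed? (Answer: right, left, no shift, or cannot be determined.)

cannot be determined

E is a pure liquid; its activity is 1 regardless of amount, so Q is unaffected — no shift from this change.
Removing C (aq), a product, drives the reaction to the right.
Dilution lowers every aqueous concentration by the same factor. Δn_aq = 1 − 4 = -3, so the system shifts toward the side with more dissolved moles — to the left.
The individual effects push in opposite directions; without quantitative information the net direction cannot be determined.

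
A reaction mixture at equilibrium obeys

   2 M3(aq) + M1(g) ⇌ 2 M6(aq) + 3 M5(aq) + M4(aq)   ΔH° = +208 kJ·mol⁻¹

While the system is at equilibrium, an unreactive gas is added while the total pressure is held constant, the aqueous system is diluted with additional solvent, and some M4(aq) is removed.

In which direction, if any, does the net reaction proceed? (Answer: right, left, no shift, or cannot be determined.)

Adding inert gas at constant total pressure expands the volume and lowers every reacting partial pressure. With Δn_gas = 0 − 1 = -1, Q moves away from K toward the side with fewer gas moles, so the system shifts toward the side with more gas moles — to the left.
Dilution lowers every aqueous concentration by the same factor. Δn_aq = 6 − 2 = +4, so the system shifts toward the side with more dissolved moles — to the right.
Removing M4 (aq), a product, drives the reaction to the right.
The individual effects push in opposite directions; without quantitative information the net direction cannot be determined.

cannot be determined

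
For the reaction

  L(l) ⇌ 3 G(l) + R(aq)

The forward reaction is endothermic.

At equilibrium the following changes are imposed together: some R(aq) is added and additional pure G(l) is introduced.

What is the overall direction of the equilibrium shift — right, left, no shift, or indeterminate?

Adding R (aq), a product, drives the reaction to the left.
G is a pure liquid; its activity is 1 regardless of amount, so Q is unaffected — no shift from this change.
Only the nonzero effect(s) matter; the net shift is to the left.

left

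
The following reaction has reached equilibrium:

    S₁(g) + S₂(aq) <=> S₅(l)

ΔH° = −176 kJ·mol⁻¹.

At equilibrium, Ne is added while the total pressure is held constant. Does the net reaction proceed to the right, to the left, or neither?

Adding inert gas at constant total pressure expands the volume and lowers every reacting partial pressure. With Δn_gas = 0 − 1 = -1, Q moves away from K toward the side with fewer gas moles, so the system shifts toward the side with more gas moles — to the left.

left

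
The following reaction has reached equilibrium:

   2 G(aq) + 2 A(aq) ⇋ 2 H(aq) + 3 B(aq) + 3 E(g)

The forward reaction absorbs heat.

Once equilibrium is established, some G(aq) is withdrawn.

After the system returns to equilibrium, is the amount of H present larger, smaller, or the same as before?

decreases

Removing G (aq), a reactant, drives the reaction to the left.
The net shift is to the left. H is a product, so its amount decreases.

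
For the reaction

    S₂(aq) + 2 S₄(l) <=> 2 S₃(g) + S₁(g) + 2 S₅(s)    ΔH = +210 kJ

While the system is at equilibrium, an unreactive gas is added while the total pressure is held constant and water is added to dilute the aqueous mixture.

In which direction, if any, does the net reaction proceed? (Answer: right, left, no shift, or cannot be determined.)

Adding inert gas at constant total pressure expands the volume and lowers every reacting partial pressure. With Δn_gas = 3 − 0 = +3, Q moves away from K toward the side with fewer gas moles, so the system shifts toward the side with more gas moles — to the right.
Dilution lowers every aqueous concentration by the same factor. Δn_aq = 0 − 1 = -1, so the system shifts toward the side with more dissolved moles — to the left.
The individual effects push in opposite directions; without quantitative information the net direction cannot be determined.

cannot be determined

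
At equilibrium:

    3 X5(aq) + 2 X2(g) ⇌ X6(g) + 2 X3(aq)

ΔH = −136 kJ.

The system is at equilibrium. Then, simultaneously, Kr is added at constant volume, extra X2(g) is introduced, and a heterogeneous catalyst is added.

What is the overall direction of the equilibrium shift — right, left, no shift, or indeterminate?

At constant volume, adding an inert gas leaves every reacting species' partial pressure unchanged, so Q is unchanged — no shift from this change.
Adding X2 (g), a reactant, drives the reaction to the right.
A catalyst speeds both forward and reverse rates equally; it changes neither Q nor K — no shift from this change.
Only the nonzero effect(s) matter; the net shift is to the right.

right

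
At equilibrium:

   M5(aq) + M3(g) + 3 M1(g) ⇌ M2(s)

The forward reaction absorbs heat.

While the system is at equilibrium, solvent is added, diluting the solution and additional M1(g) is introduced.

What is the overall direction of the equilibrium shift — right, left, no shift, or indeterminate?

cannot be determined

Dilution lowers every aqueous concentration by the same factor. Δn_aq = 0 − 1 = -1, so the system shifts toward the side with more dissolved moles — to the left.
Adding M1 (g), a reactant, drives the reaction to the right.
The individual effects push in opposite directions; without quantitative information the net direction cannot be determined.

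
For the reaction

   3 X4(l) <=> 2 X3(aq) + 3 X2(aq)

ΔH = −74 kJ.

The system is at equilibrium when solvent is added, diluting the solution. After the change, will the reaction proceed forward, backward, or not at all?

Dilution lowers every aqueous concentration by the same factor. Δn_aq = 5 − 0 = +5, so the system shifts toward the side with more dissolved moles — to the right.

right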